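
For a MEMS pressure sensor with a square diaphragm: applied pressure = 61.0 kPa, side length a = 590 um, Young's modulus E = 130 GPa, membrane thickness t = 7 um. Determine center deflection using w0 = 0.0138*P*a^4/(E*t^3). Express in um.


Step 1: Convert pressure to compatible units (E is in GPa, so P in GPa).
P = 61.0 kPa = 61.0e-6 GPa
Step 2: Compute numerator: 0.0138 * P * a^4.
a^4 = 590^4 = 121173610000
numerator = 0.0138 * 61.0e-6 * 121173610000 = 1.020039e+05
Step 3: Compute denominator: E * t^3 = 130 * 7^3 = 44590
Step 4: w0 = numerator / denominator = 1.020039e+05 / 44590 = 2.2876 um


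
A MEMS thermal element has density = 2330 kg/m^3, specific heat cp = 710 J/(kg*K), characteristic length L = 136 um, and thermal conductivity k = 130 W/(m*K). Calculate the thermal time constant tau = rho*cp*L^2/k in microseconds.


Step 1: Convert L to m: L = 136e-6 m
Step 2: L^2 = (136e-6)^2 = 1.8496e-08 m^2
Step 3: tau = 2330 * 710 * 1.8496e-08 / 130 = 2.3536871e-04 s
Step 4: Convert to microseconds (multiply by 1e6).
tau = 235.369 us


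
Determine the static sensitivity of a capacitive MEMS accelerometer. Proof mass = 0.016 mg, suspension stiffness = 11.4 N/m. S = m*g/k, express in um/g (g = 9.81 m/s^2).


Step 1: Convert mass: m = 0.016 mg = 1.60e-08 kg
Step 2: S = m * g / k = 1.60e-08 * 9.81 / 11.4
Step 3: S = 1.38e-08 m/g
Step 4: Convert to um/g: S = 0.014 um/g


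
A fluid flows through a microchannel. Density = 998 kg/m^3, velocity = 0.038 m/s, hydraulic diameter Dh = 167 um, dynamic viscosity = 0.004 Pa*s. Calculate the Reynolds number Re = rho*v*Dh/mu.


Step 1: Convert Dh to meters: Dh = 167e-6 m
Step 2: Re = rho * v * Dh / mu
Re = 998 * 0.038 * 167e-6 / 0.004
Re = 1.583


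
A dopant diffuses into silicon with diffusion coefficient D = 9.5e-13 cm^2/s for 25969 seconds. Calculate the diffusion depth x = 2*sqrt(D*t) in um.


Step 1: Compute D*t = 9.5e-13 * 25969 = 2.467055e-08 cm^2
Step 2: sqrt(D*t) = 1.57069e-04 cm
Step 3: x = 2 * 1.57069e-04 cm = 3.14138e-04 cm
Step 4: Convert to um (1 cm = 1e4 um): x = 3.141 um


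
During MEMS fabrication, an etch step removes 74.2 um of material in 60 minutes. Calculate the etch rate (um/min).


Step 1: Etch rate = depth / time
Step 2: rate = 74.2 / 60
rate = 1.237 um/min


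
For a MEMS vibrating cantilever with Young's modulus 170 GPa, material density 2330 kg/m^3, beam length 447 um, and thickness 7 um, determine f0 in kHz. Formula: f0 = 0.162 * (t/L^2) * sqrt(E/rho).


Step 1: Convert units to SI.
t_SI = 7e-6 m, L_SI = 447e-6 m
Step 2: Calculate sqrt(E/rho).
sqrt(170e9 / 2330) = 8541.74 m/s
Step 3: Compute f0.
f0 = 0.162 * 7e-6 / (447e-6)^2 * 8541.74 = 48478.0 Hz = 48.48 kHz


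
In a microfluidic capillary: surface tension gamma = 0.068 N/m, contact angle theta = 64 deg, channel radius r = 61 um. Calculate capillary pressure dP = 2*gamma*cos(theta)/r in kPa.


Step 1: cos(64 deg) = 0.4384
Step 2: Convert r to m: r = 61e-6 m
Step 3: dP = 2 * 0.068 * 0.4384 / 61e-6 = 977.4 Pa
Step 4: Convert Pa to kPa (divide by 1000).
dP = 0.98 kPa


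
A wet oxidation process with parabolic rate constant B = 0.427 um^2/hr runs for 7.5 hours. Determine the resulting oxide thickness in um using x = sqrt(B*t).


Step 1: Compute B*t = 0.427 * 7.5 = 3.2025
Step 2: x = sqrt(3.2025)
x = 1.79 um


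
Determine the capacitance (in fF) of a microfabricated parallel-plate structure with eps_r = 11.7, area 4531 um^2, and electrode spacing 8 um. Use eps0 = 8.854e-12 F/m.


Step 1: Convert area to m^2: A = 4531e-12 m^2
Step 2: Convert gap to m: d = 8e-6 m
Step 3: C = eps0 * eps_r * A / d
C = 8.854e-12 * 11.7 * 4531e-12 / 8e-6
Step 4: Convert to fF (multiply by 1e15).
C = 58.67 fF


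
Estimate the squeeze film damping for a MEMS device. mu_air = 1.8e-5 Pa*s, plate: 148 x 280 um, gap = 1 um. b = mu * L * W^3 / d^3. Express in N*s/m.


Step 1: Convert to SI.
L = 148e-6 m, W = 280e-6 m, d = 1e-6 m
Step 2: W^3 = (280e-6)^3 = 2.20e-11 m^3
Step 3: d^3 = (1e-6)^3 = 1.00e-18 m^3
Step 4: b = 1.8e-5 * 148e-6 * 2.20e-11 / 1.00e-18
b = 5.85e-02 N*s/m


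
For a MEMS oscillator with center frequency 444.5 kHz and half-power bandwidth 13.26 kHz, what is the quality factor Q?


Step 1: Q = f0 / bandwidth
Step 2: Q = 444.5 / 13.26
Q = 33.5


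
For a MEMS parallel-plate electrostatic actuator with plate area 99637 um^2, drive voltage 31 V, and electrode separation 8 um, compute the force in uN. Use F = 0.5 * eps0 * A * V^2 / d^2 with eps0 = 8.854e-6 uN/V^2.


Step 1: Identify parameters.
eps0 = 8.854e-6 uN/V^2, A = 99637 um^2, V = 31 V, d = 8 um
Step 2: Compute V^2 = 31^2 = 961
Step 3: Compute d^2 = 8^2 = 64
Step 4: F = 0.5 * 8.854e-6 * 99637 * 961 / 64
F = 6.623 uN


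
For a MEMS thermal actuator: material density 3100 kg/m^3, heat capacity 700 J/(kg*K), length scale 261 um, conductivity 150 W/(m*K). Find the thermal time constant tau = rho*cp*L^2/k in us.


Step 1: Convert L to m: L = 261e-6 m
Step 2: L^2 = (261e-6)^2 = 6.8121e-08 m^2
Step 3: tau = 3100 * 700 * 6.8121e-08 / 150 = 9.854838e-04 s
Step 4: Convert to microseconds (multiply by 1e6).
tau = 985.484 us


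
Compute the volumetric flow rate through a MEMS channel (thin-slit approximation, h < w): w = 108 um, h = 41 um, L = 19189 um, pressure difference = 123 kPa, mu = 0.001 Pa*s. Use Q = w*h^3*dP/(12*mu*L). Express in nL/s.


Step 1: Convert all dimensions to SI (meters).
w = 108e-6 m, h = 41e-6 m, L = 19189e-6 m, dP = 123e3 Pa
Step 2: Q = w * h^3 * dP / (12 * mu * L)
Q = 108e-6 * (41e-6)^3 * 123e3 / (12 * 0.001 * 19189e-6) = 3.97600433e-09 m^3/s
Step 3: Convert Q from m^3/s to nL/s (1 m^3 = 1e12 nL, so multiply by 1e12).
Q = 3976.004 nL/s


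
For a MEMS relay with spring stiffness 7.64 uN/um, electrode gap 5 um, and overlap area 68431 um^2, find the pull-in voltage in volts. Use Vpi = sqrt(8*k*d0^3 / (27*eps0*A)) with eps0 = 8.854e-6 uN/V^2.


Step 1: Compute numerator: 8 * k * d0^3 = 8 * 7.64 * 5^3 = 7640.0
Step 2: Compute denominator: 27 * eps0 * A = 27 * 8.854e-6 * 68431 = 16.358978
Step 3: Vpi = sqrt(7640.0 / 16.358978)
Vpi = 21.61 V


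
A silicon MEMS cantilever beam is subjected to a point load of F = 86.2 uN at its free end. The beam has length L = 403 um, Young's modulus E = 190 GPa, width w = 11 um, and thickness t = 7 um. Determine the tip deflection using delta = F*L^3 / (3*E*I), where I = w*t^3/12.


Step 1: Calculate the second moment of area.
I = w * t^3 / 12 = 11 * 7^3 / 12 = 314.4167 um^4
Step 2: Convert E to consistent units (1 GPa = 1000 uN/um^2).
E = 190 GPa = 190000 uN/um^2
Step 3: Calculate tip deflection.
delta = F * L^3 / (3 * E * I)
delta = 86.2 * 403^3 / (3 * 190000 * 314.4167)
delta = 31.4805 um


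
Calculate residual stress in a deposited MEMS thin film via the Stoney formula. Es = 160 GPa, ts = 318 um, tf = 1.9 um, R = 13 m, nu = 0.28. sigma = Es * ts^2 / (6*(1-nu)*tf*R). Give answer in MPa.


Step 1: Compute numerator: Es * ts^2 = 160 * 318^2 = 16179840 (GPa*um^2)
Step 2: Compute denominator (R in um): 6*(1-nu)*tf*R = 6*0.72*1.9*13e6 = 106704000.0 (um^2)
Step 3: sigma (GPa) = 16179840 / 106704000.0 = 1.51633e-01 GPa
Step 4: Convert to MPa (x1000): sigma = 151.6 MPa


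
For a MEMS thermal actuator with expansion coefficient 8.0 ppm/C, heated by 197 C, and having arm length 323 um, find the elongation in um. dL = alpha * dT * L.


Step 1: Convert CTE: alpha = 8.0 ppm/C = 8.0e-6 /C
Step 2: dL = 8.0e-6 * 197 * 323
dL = 0.509 um


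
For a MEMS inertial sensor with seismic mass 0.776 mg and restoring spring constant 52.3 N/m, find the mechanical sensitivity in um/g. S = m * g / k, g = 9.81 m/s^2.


Step 1: Convert mass: m = 0.776 mg = 7.76e-07 kg
Step 2: S = m * g / k = 7.76e-07 * 9.81 / 52.3
Step 3: S = 1.46e-07 m/g
Step 4: Convert to um/g: S = 0.146 um/g


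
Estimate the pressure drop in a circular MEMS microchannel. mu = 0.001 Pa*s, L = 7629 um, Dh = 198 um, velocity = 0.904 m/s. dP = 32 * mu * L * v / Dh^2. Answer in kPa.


Step 1: Convert to SI: L = 7629e-6 m, Dh = 198e-6 m
Step 2: dP = 32 * 0.001 * 7629e-6 * 0.904 / (198e-6)^2
Step 3: dP = 5629.32 Pa
Step 4: Convert to kPa: dP = 5.63 kPa


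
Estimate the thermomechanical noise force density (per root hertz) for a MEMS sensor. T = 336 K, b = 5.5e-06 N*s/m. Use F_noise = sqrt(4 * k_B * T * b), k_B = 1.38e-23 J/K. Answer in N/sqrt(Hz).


Step 1: Compute 4 * k_B * T * b
= 4 * 1.38e-23 * 336 * 5.5e-06
= 1.0201e-25 N^2/Hz
Step 2: F_noise = sqrt(1.0201e-25)
F_noise = 3.19e-13 N/sqrt(Hz)


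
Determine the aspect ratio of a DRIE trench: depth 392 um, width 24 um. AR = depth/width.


Step 1: AR = depth / width
Step 2: AR = 392 / 24
AR = 16.3


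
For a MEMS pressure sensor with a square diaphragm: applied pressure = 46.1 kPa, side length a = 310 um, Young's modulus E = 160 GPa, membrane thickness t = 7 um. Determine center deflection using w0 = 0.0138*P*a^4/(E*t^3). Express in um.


Step 1: Convert pressure to compatible units (E is in GPa, so P in GPa).
P = 46.1 kPa = 46.1e-6 GPa
Step 2: Compute numerator: 0.0138 * P * a^4.
a^4 = 310^4 = 9235210000
numerator = 0.0138 * 46.1e-6 * 9235210000 = 5.87526e+03
Step 3: Compute denominator: E * t^3 = 160 * 7^3 = 54880
Step 4: w0 = numerator / denominator = 5.87526e+03 / 54880 = 0.1071 um


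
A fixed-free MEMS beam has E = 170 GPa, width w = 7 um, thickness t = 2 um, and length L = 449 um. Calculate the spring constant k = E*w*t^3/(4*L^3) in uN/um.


Step 1: Convert E to consistent units (1 GPa = 1000 uN/um^2).
E = 170 GPa = 170000 uN/um^2
Step 2: Compute t^3 = 2^3 = 8
Step 3: Compute L^3 = 449^3 = 90518849
Step 4: k = 170000 * 7 * 8 / (4 * 90518849)
k = 0.0263 uN/um


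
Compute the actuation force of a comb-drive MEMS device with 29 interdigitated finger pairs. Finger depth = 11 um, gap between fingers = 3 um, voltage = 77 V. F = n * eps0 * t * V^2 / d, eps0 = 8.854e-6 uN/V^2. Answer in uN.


Step 1: Parameters: n=29, eps0=8.854e-6 uN/V^2, t=11 um, V=77 V, d=3 um
Step 2: V^2 = 5929
Step 3: F = 29 * 8.854e-6 * 11 * 5929 / 3
F = 5.582 uN


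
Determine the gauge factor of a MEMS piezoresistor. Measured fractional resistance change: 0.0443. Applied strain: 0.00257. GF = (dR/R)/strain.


Step 1: Identify values.
dR/R = 0.0443, strain = 0.00257
Step 2: GF = (dR/R) / strain = 0.0443 / 0.00257
GF = 17.2


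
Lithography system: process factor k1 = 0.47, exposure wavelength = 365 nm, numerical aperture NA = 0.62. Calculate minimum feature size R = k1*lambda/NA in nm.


Step 1: Identify values: k1 = 0.47, lambda = 365 nm, NA = 0.62
Step 2: R = k1 * lambda / NA
R = 0.47 * 365 / 0.62
R = 276.7 nm


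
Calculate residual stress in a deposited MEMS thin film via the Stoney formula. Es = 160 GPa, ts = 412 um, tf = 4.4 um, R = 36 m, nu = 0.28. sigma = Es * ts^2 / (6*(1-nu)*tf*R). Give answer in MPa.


Step 1: Compute numerator: Es * ts^2 = 160 * 412^2 = 27159040 (GPa*um^2)
Step 2: Compute denominator (R in um): 6*(1-nu)*tf*R = 6*0.72*4.4*36e6 = 684288000.0 (um^2)
Step 3: sigma (GPa) = 27159040 / 684288000.0 = 3.9689e-02 GPa
Step 4: Convert to MPa (x1000): sigma = 39.7 MPa


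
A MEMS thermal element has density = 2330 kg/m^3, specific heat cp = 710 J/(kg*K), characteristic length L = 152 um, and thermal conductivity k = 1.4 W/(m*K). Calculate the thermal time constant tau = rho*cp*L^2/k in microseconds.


Step 1: Convert L to m: L = 152e-6 m
Step 2: L^2 = (152e-6)^2 = 2.3104e-08 m^2
Step 3: tau = 2330 * 710 * 2.3104e-08 / 1.4 = 2.730067657e-02 s
Step 4: Convert to microseconds (multiply by 1e6).
tau = 27300.677 us


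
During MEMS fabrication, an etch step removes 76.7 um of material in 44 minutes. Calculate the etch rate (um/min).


Step 1: Etch rate = depth / time
Step 2: rate = 76.7 / 44
rate = 1.743 um/min


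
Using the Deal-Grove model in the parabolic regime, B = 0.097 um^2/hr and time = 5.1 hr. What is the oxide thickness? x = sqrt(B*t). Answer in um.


Step 1: Compute B*t = 0.097 * 5.1 = 0.4947
Step 2: x = sqrt(0.4947)
x = 0.703 um


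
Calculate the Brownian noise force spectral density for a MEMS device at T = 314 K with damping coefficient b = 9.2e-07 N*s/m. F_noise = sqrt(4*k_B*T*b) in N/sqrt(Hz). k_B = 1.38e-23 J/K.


Step 1: Compute 4 * k_B * T * b
= 4 * 1.38e-23 * 314 * 9.2e-07
= 1.5946e-26 N^2/Hz
Step 2: F_noise = sqrt(1.5946e-26)
F_noise = 1.26e-13 N/sqrt(Hz)


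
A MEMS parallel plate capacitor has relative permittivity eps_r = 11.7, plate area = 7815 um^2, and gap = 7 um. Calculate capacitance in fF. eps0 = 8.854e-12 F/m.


Step 1: Convert area to m^2: A = 7815e-12 m^2
Step 2: Convert gap to m: d = 7e-6 m
Step 3: C = eps0 * eps_r * A / d
C = 8.854e-12 * 11.7 * 7815e-12 / 7e-6
Step 4: Convert to fF (multiply by 1e15).
C = 115.65 fF


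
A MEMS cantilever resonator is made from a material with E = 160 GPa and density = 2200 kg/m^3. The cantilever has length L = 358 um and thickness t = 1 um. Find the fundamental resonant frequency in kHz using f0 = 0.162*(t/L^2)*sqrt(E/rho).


Step 1: Convert units to SI.
t_SI = 1e-6 m, L_SI = 358e-6 m
Step 2: Calculate sqrt(E/rho).
sqrt(160e9 / 2200) = 8528.03 m/s
Step 3: Compute f0.
f0 = 0.162 * 1e-6 / (358e-6)^2 * 8528.03 = 10779.5 Hz = 10.78 kHz


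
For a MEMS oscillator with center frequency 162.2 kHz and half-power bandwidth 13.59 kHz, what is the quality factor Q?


Step 1: Q = f0 / bandwidth
Step 2: Q = 162.2 / 13.59
Q = 11.9


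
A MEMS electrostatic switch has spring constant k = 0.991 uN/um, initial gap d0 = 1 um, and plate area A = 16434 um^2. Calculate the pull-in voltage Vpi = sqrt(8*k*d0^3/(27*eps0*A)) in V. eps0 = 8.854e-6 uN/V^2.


Step 1: Compute numerator: 8 * k * d0^3 = 8 * 0.991 * 1^3 = 7.928
Step 2: Compute denominator: 27 * eps0 * A = 27 * 8.854e-6 * 16434 = 3.928679
Step 3: Vpi = sqrt(7.928 / 3.928679)
Vpi = 1.42 V


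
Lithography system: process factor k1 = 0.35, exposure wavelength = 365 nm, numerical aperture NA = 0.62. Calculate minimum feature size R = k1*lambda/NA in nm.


Step 1: Identify values: k1 = 0.35, lambda = 365 nm, NA = 0.62
Step 2: R = k1 * lambda / NA
R = 0.35 * 365 / 0.62
R = 206.0 nm


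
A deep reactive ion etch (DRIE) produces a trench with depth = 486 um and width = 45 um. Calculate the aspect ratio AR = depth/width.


Step 1: AR = depth / width
Step 2: AR = 486 / 45
AR = 10.8


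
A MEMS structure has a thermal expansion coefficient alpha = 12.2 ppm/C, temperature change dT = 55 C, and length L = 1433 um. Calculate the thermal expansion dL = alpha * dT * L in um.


Step 1: Convert CTE: alpha = 12.2 ppm/C = 12.2e-6 /C
Step 2: dL = 12.2e-6 * 55 * 1433
dL = 0.9615 um


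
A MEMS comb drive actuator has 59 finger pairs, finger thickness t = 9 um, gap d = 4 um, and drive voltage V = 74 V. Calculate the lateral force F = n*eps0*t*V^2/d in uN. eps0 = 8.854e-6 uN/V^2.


Step 1: Parameters: n=59, eps0=8.854e-6 uN/V^2, t=9 um, V=74 V, d=4 um
Step 2: V^2 = 5476
Step 3: F = 59 * 8.854e-6 * 9 * 5476 / 4
F = 6.436 uN


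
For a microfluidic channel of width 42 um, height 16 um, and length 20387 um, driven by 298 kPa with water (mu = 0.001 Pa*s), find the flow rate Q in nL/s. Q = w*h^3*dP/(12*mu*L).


Step 1: Convert all dimensions to SI (meters).
w = 42e-6 m, h = 16e-6 m, L = 20387e-6 m, dP = 298e3 Pa
Step 2: Q = w * h^3 * dP / (12 * mu * L)
Q = 42e-6 * (16e-6)^3 * 298e3 / (12 * 0.001 * 20387e-6) = 2.0955158e-10 m^3/s
Step 3: Convert Q from m^3/s to nL/s (1 m^3 = 1e12 nL, so multiply by 1e12).
Q = 209.552 nL/s


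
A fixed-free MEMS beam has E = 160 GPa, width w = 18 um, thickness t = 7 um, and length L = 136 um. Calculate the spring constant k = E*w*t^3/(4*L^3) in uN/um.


Step 1: Convert E to consistent units (1 GPa = 1000 uN/um^2).
E = 160 GPa = 160000 uN/um^2
Step 2: Compute t^3 = 7^3 = 343
Step 3: Compute L^3 = 136^3 = 2515456
Step 4: k = 160000 * 18 * 343 / (4 * 2515456)
k = 98.177 uN/um


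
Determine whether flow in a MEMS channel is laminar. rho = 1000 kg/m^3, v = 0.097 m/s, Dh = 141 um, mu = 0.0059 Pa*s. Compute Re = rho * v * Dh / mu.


Step 1: Convert Dh to meters: Dh = 141e-6 m
Step 2: Re = rho * v * Dh / mu
Re = 1000 * 0.097 * 141e-6 / 0.0059
Re = 2.318
Since Re = 2.318 is below ~2300, the flow is laminar.


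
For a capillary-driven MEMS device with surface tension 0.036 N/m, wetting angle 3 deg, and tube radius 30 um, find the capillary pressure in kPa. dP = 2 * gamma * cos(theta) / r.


Step 1: cos(3 deg) = 0.9986
Step 2: Convert r to m: r = 30e-6 m
Step 3: dP = 2 * 0.036 * 0.9986 / 30e-6 = 2396.6 Pa
Step 4: Convert Pa to kPa (divide by 1000).
dP = 2.4 kPa


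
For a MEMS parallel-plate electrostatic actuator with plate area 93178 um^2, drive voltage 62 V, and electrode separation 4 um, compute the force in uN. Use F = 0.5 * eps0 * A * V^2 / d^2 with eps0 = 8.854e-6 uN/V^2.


Step 1: Identify parameters.
eps0 = 8.854e-6 uN/V^2, A = 93178 um^2, V = 62 V, d = 4 um
Step 2: Compute V^2 = 62^2 = 3844
Step 3: Compute d^2 = 4^2 = 16
Step 4: F = 0.5 * 8.854e-6 * 93178 * 3844 / 16
F = 99.103 uN


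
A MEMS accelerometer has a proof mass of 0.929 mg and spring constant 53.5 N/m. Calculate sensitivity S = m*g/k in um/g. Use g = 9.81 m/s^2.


Step 1: Convert mass: m = 0.929 mg = 9.29e-07 kg
Step 2: S = m * g / k = 9.29e-07 * 9.81 / 53.5
Step 3: S = 1.70e-07 m/g
Step 4: Convert to um/g: S = 0.17 um/g


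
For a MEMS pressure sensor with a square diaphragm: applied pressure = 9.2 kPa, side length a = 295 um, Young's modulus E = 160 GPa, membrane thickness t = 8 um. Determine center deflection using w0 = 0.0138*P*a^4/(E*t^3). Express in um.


Step 1: Convert pressure to compatible units (E is in GPa, so P in GPa).
P = 9.2 kPa = 9.2e-6 GPa
Step 2: Compute numerator: 0.0138 * P * a^4.
a^4 = 295^4 = 7573350625
numerator = 0.0138 * 9.2e-6 * 7573350625 = 9.6151e+02
Step 3: Compute denominator: E * t^3 = 160 * 8^3 = 81920
Step 4: w0 = numerator / denominator = 9.6151e+02 / 81920 = 0.0117 um


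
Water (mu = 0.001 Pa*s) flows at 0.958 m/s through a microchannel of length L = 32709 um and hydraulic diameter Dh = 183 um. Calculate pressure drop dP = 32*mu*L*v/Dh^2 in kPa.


Step 1: Convert to SI: L = 32709e-6 m, Dh = 183e-6 m
Step 2: dP = 32 * 0.001 * 32709e-6 * 0.958 / (183e-6)^2
Step 3: dP = 29941.98 Pa
Step 4: Convert to kPa: dP = 29.94 kPa


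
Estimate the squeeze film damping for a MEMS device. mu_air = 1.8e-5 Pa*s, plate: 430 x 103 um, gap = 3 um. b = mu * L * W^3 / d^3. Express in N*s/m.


Step 1: Convert to SI.
L = 430e-6 m, W = 103e-6 m, d = 3e-6 m
Step 2: W^3 = (103e-6)^3 = 1.09e-12 m^3
Step 3: d^3 = (3e-6)^3 = 2.70e-17 m^3
Step 4: b = 1.8e-5 * 430e-6 * 1.09e-12 / 2.70e-17
b = 3.13e-04 N*s/m


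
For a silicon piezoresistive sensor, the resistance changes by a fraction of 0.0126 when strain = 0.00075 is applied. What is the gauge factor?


Step 1: Identify values.
dR/R = 0.0126, strain = 0.00075
Step 2: GF = (dR/R) / strain = 0.0126 / 0.00075
GF = 16.8


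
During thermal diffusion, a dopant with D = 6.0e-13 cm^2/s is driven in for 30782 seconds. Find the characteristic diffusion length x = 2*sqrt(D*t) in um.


Step 1: Compute D*t = 6.0e-13 * 30782 = 1.84692e-08 cm^2
Step 2: sqrt(D*t) = 1.35901e-04 cm
Step 3: x = 2 * 1.35901e-04 cm = 2.71802e-04 cm
Step 4: Convert to um (1 cm = 1e4 um): x = 2.718 um


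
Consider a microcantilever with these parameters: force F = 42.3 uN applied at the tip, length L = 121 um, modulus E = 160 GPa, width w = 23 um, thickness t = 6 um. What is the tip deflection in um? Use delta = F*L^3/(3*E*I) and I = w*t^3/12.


Step 1: Calculate the second moment of area.
I = w * t^3 / 12 = 23 * 6^3 / 12 = 414.0 um^4
Step 2: Convert E to consistent units (1 GPa = 1000 uN/um^2).
E = 160 GPa = 160000 uN/um^2
Step 3: Calculate tip deflection.
delta = F * L^3 / (3 * E * I)
delta = 42.3 * 121^3 / (3 * 160000 * 414.0)
delta = 0.3771 um


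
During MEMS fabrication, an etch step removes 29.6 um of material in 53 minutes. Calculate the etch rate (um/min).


Step 1: Etch rate = depth / time
Step 2: rate = 29.6 / 53
rate = 0.558 um/min


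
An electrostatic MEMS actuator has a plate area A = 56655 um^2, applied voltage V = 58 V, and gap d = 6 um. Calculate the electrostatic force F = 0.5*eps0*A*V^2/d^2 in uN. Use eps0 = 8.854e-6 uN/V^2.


Step 1: Identify parameters.
eps0 = 8.854e-6 uN/V^2, A = 56655 um^2, V = 58 V, d = 6 um
Step 2: Compute V^2 = 58^2 = 3364
Step 3: Compute d^2 = 6^2 = 36
Step 4: F = 0.5 * 8.854e-6 * 56655 * 3364 / 36
F = 23.437 uN


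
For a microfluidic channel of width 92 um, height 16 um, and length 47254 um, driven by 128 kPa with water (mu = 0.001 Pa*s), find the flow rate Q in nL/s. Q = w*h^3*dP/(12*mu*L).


Step 1: Convert all dimensions to SI (meters).
w = 92e-6 m, h = 16e-6 m, L = 47254e-6 m, dP = 128e3 Pa
Step 2: Q = w * h^3 * dP / (12 * mu * L)
Q = 92e-6 * (16e-6)^3 * 128e3 / (12 * 0.001 * 47254e-6) = 8.506246e-11 m^3/s
Step 3: Convert Q from m^3/s to nL/s (1 m^3 = 1e12 nL, so multiply by 1e12).
Q = 85.062 nL/s


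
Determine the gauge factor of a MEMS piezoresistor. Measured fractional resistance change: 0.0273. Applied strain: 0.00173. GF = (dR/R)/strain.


Step 1: Identify values.
dR/R = 0.0273, strain = 0.00173
Step 2: GF = (dR/R) / strain = 0.0273 / 0.00173
GF = 15.8


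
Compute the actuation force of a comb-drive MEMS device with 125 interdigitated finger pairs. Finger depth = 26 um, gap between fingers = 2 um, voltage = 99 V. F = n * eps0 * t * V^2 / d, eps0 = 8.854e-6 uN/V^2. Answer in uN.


Step 1: Parameters: n=125, eps0=8.854e-6 uN/V^2, t=26 um, V=99 V, d=2 um
Step 2: V^2 = 9801
Step 3: F = 125 * 8.854e-6 * 26 * 9801 / 2
F = 141.014 uN


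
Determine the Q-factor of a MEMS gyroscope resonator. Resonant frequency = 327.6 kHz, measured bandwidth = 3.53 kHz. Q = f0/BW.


Step 1: Q = f0 / bandwidth
Step 2: Q = 327.6 / 3.53
Q = 92.8


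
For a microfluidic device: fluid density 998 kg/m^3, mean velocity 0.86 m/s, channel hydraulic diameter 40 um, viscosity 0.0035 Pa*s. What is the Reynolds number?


Step 1: Convert Dh to meters: Dh = 40e-6 m
Step 2: Re = rho * v * Dh / mu
Re = 998 * 0.86 * 40e-6 / 0.0035
Re = 9.809


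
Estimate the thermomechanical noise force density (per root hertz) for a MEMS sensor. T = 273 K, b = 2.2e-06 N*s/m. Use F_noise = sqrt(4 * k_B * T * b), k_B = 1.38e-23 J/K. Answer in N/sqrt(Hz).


Step 1: Compute 4 * k_B * T * b
= 4 * 1.38e-23 * 273 * 2.2e-06
= 3.3153e-26 N^2/Hz
Step 2: F_noise = sqrt(3.3153e-26)
F_noise = 1.82e-13 N/sqrt(Hz)


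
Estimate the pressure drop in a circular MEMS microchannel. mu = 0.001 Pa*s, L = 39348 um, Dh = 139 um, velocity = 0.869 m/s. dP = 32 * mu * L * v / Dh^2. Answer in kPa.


Step 1: Convert to SI: L = 39348e-6 m, Dh = 139e-6 m
Step 2: dP = 32 * 0.001 * 39348e-6 * 0.869 / (139e-6)^2
Step 3: dP = 56632.12 Pa
Step 4: Convert to kPa: dP = 56.63 kPa


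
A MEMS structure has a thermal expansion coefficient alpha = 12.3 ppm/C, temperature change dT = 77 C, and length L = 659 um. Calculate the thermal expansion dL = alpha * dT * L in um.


Step 1: Convert CTE: alpha = 12.3 ppm/C = 12.3e-6 /C
Step 2: dL = 12.3e-6 * 77 * 659
dL = 0.6241 um


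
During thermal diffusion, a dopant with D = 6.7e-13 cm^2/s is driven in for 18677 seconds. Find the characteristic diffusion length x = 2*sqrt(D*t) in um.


Step 1: Compute D*t = 6.7e-13 * 18677 = 1.251359e-08 cm^2
Step 2: sqrt(D*t) = 1.11864e-04 cm
Step 3: x = 2 * 1.11864e-04 cm = 2.23728e-04 cm
Step 4: Convert to um (1 cm = 1e4 um): x = 2.237 um


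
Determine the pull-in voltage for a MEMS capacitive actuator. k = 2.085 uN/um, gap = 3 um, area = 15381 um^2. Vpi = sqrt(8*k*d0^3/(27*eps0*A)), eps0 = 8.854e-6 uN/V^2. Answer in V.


Step 1: Compute numerator: 8 * k * d0^3 = 8 * 2.085 * 3^3 = 450.36
Step 2: Compute denominator: 27 * eps0 * A = 27 * 8.854e-6 * 15381 = 3.676951
Step 3: Vpi = sqrt(450.36 / 3.676951)
Vpi = 11.07 V


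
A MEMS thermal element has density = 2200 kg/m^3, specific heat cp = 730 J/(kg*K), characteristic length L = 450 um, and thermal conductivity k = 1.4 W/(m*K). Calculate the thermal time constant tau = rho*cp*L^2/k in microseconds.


Step 1: Convert L to m: L = 450e-6 m
Step 2: L^2 = (450e-6)^2 = 2.025e-07 m^2
Step 3: tau = 2200 * 730 * 2.025e-07 / 1.4 = 2.3229642857e-01 s
Step 4: Convert to microseconds (multiply by 1e6).
tau = 232296.429 us


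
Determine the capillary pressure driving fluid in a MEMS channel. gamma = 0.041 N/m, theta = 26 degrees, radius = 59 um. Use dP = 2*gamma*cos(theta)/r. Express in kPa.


Step 1: cos(26 deg) = 0.8988
Step 2: Convert r to m: r = 59e-6 m
Step 3: dP = 2 * 0.041 * 0.8988 / 59e-6 = 1249.2 Pa
Step 4: Convert Pa to kPa (divide by 1000).
dP = 1.25 kPa


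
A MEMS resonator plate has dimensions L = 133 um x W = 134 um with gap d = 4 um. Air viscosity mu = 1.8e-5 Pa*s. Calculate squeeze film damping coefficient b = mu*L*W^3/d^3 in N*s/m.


Step 1: Convert to SI.
L = 133e-6 m, W = 134e-6 m, d = 4e-6 m
Step 2: W^3 = (134e-6)^3 = 2.41e-12 m^3
Step 3: d^3 = (4e-6)^3 = 6.40e-17 m^3
Step 4: b = 1.8e-5 * 133e-6 * 2.41e-12 / 6.40e-17
b = 9.00e-05 N*s/m


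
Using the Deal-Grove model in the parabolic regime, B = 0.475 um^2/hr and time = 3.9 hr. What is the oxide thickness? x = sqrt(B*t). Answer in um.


Step 1: Compute B*t = 0.475 * 3.9 = 1.8525
Step 2: x = sqrt(1.8525)
x = 1.361 um


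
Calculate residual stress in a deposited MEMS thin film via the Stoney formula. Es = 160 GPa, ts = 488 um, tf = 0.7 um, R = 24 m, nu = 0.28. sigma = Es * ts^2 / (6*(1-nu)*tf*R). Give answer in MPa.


Step 1: Compute numerator: Es * ts^2 = 160 * 488^2 = 38103040 (GPa*um^2)
Step 2: Compute denominator (R in um): 6*(1-nu)*tf*R = 6*0.72*0.7*24e6 = 72576000.0 (um^2)
Step 3: sigma (GPa) = 38103040 / 72576000.0 = 5.25009e-01 GPa
Step 4: Convert to MPa (x1000): sigma = 525.0 MPa


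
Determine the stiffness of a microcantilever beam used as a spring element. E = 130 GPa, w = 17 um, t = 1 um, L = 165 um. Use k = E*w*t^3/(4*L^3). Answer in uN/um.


Step 1: Convert E to consistent units (1 GPa = 1000 uN/um^2).
E = 130 GPa = 130000 uN/um^2
Step 2: Compute t^3 = 1^3 = 1
Step 3: Compute L^3 = 165^3 = 4492125
Step 4: k = 130000 * 17 * 1 / (4 * 4492125)
k = 0.123 uN/um


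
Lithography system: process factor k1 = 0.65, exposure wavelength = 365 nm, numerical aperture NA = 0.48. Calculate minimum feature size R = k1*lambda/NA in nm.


Step 1: Identify values: k1 = 0.65, lambda = 365 nm, NA = 0.48
Step 2: R = k1 * lambda / NA
R = 0.65 * 365 / 0.48
R = 494.3 nm


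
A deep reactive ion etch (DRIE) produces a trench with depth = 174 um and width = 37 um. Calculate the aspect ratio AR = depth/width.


Step 1: AR = depth / width
Step 2: AR = 174 / 37
AR = 4.7


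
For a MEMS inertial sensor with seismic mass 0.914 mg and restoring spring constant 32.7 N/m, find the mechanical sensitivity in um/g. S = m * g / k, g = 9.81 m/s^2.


Step 1: Convert mass: m = 0.914 mg = 9.14e-07 kg
Step 2: S = m * g / k = 9.14e-07 * 9.81 / 32.7
Step 3: S = 2.74e-07 m/g
Step 4: Convert to um/g: S = 0.274 um/g


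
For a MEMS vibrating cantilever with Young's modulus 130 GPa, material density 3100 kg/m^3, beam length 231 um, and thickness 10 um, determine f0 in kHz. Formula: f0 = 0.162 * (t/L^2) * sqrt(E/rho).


Step 1: Convert units to SI.
t_SI = 10e-6 m, L_SI = 231e-6 m
Step 2: Calculate sqrt(E/rho).
sqrt(130e9 / 3100) = 6475.76 m/s
Step 3: Compute f0.
f0 = 0.162 * 10e-6 / (231e-6)^2 * 6475.76 = 196599.2 Hz = 196.6 kHz


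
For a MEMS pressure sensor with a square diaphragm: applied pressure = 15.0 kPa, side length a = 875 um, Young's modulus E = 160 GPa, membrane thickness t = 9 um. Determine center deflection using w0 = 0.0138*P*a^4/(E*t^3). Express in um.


Step 1: Convert pressure to compatible units (E is in GPa, so P in GPa).
P = 15.0 kPa = 15.0e-6 GPa
Step 2: Compute numerator: 0.0138 * P * a^4.
a^4 = 875^4 = 586181640625
numerator = 0.0138 * 15.0e-6 * 586181640625 = 1.213396e+05
Step 3: Compute denominator: E * t^3 = 160 * 9^3 = 116640
Step 4: w0 = numerator / denominator = 1.213396e+05 / 116640 = 1.0403 um


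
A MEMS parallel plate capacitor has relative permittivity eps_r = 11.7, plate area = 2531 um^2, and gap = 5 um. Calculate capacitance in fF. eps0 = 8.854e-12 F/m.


Step 1: Convert area to m^2: A = 2531e-12 m^2
Step 2: Convert gap to m: d = 5e-6 m
Step 3: C = eps0 * eps_r * A / d
C = 8.854e-12 * 11.7 * 2531e-12 / 5e-6
Step 4: Convert to fF (multiply by 1e15).
C = 52.44 fF


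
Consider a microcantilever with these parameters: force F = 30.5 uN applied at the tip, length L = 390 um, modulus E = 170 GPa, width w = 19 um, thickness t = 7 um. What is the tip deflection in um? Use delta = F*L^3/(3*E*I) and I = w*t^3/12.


Step 1: Calculate the second moment of area.
I = w * t^3 / 12 = 19 * 7^3 / 12 = 543.0833 um^4
Step 2: Convert E to consistent units (1 GPa = 1000 uN/um^2).
E = 170 GPa = 170000 uN/um^2
Step 3: Calculate tip deflection.
delta = F * L^3 / (3 * E * I)
delta = 30.5 * 390^3 / (3 * 170000 * 543.0833)
delta = 6.5322 um


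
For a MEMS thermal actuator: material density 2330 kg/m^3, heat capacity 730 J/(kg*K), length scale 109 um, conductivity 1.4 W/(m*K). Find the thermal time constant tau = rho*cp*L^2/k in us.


Step 1: Convert L to m: L = 109e-6 m
Step 2: L^2 = (109e-6)^2 = 1.1881e-08 m^2
Step 3: tau = 2330 * 730 * 1.1881e-08 / 1.4 = 1.443456636e-02 s
Step 4: Convert to microseconds (multiply by 1e6).
tau = 14434.566 us


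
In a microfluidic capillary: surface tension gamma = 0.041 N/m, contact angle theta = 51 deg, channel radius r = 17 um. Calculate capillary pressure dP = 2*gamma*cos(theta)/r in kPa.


Step 1: cos(51 deg) = 0.6293
Step 2: Convert r to m: r = 17e-6 m
Step 3: dP = 2 * 0.041 * 0.6293 / 17e-6 = 3035.4 Pa
Step 4: Convert Pa to kPa (divide by 1000).
dP = 3.04 kPa


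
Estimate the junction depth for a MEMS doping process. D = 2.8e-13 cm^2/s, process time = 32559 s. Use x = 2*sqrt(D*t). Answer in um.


Step 1: Compute D*t = 2.8e-13 * 32559 = 9.11652e-09 cm^2
Step 2: sqrt(D*t) = 9.548e-05 cm
Step 3: x = 2 * 9.548e-05 cm = 1.9096e-04 cm
Step 4: Convert to um (1 cm = 1e4 um): x = 1.91 um


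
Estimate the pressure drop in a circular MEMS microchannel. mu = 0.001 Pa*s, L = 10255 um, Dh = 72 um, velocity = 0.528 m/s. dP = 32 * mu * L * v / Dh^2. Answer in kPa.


Step 1: Convert to SI: L = 10255e-6 m, Dh = 72e-6 m
Step 2: dP = 32 * 0.001 * 10255e-6 * 0.528 / (72e-6)^2
Step 3: dP = 33423.70 Pa
Step 4: Convert to kPa: dP = 33.42 kPa


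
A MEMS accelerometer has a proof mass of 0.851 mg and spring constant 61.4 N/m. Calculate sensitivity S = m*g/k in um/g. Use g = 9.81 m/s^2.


Step 1: Convert mass: m = 0.851 mg = 8.51e-07 kg
Step 2: S = m * g / k = 8.51e-07 * 9.81 / 61.4
Step 3: S = 1.36e-07 m/g
Step 4: Convert to um/g: S = 0.136 um/g


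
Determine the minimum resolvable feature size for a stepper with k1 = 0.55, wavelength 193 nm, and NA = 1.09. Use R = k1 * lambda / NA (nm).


Step 1: Identify values: k1 = 0.55, lambda = 193 nm, NA = 1.09
Step 2: R = k1 * lambda / NA
R = 0.55 * 193 / 1.09
R = 97.4 nm


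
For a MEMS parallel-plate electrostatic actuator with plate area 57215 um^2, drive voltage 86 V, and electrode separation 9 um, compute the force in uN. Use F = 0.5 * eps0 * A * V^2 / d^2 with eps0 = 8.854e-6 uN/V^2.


Step 1: Identify parameters.
eps0 = 8.854e-6 uN/V^2, A = 57215 um^2, V = 86 V, d = 9 um
Step 2: Compute V^2 = 86^2 = 7396
Step 3: Compute d^2 = 9^2 = 81
Step 4: F = 0.5 * 8.854e-6 * 57215 * 7396 / 81
F = 23.128 uN


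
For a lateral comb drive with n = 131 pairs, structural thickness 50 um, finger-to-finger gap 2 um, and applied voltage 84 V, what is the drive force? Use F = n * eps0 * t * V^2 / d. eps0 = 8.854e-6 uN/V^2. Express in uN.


Step 1: Parameters: n=131, eps0=8.854e-6 uN/V^2, t=50 um, V=84 V, d=2 um
Step 2: V^2 = 7056
Step 3: F = 131 * 8.854e-6 * 50 * 7056 / 2
F = 204.602 uN


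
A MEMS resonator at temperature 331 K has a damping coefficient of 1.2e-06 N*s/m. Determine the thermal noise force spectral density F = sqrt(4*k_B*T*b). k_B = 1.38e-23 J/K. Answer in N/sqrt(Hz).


Step 1: Compute 4 * k_B * T * b
= 4 * 1.38e-23 * 331 * 1.2e-06
= 2.1925e-26 N^2/Hz
Step 2: F_noise = sqrt(2.1925e-26)
F_noise = 1.48e-13 N/sqrt(Hz)


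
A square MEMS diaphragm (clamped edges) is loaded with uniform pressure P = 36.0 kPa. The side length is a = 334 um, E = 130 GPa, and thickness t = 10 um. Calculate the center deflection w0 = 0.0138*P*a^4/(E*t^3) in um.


Step 1: Convert pressure to compatible units (E is in GPa, so P in GPa).
P = 36.0 kPa = 36.0e-6 GPa
Step 2: Compute numerator: 0.0138 * P * a^4.
a^4 = 334^4 = 12444741136
numerator = 0.0138 * 36.0e-6 * 12444741136 = 6.1825e+03
Step 3: Compute denominator: E * t^3 = 130 * 10^3 = 130000
Step 4: w0 = numerator / denominator = 6.1825e+03 / 130000 = 0.0476 um


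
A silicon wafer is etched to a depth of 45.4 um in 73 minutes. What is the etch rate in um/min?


Step 1: Etch rate = depth / time
Step 2: rate = 45.4 / 73
rate = 0.622 um/min


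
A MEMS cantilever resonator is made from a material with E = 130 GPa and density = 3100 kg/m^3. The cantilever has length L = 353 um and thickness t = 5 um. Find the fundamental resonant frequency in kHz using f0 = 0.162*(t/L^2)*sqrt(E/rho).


Step 1: Convert units to SI.
t_SI = 5e-6 m, L_SI = 353e-6 m
Step 2: Calculate sqrt(E/rho).
sqrt(130e9 / 3100) = 6475.76 m/s
Step 3: Compute f0.
f0 = 0.162 * 5e-6 / (353e-6)^2 * 6475.76 = 42094.6 Hz = 42.09 kHz


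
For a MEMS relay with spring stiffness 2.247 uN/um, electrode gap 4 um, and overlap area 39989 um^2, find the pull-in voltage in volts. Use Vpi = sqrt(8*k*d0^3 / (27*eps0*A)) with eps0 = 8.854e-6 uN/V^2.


Step 1: Compute numerator: 8 * k * d0^3 = 8 * 2.247 * 4^3 = 1150.464
Step 2: Compute denominator: 27 * eps0 * A = 27 * 8.854e-6 * 39989 = 9.55969
Step 3: Vpi = sqrt(1150.464 / 9.55969)
Vpi = 10.97 V


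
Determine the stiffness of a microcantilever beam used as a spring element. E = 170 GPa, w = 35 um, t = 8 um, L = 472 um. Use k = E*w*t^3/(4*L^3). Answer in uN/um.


Step 1: Convert E to consistent units (1 GPa = 1000 uN/um^2).
E = 170 GPa = 170000 uN/um^2
Step 2: Compute t^3 = 8^3 = 512
Step 3: Compute L^3 = 472^3 = 105154048
Step 4: k = 170000 * 35 * 512 / (4 * 105154048)
k = 7.2427 uN/um


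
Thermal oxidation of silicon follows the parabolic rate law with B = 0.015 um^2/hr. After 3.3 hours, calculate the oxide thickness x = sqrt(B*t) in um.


Step 1: Compute B*t = 0.015 * 3.3 = 0.0495
Step 2: x = sqrt(0.0495)
x = 0.222 um


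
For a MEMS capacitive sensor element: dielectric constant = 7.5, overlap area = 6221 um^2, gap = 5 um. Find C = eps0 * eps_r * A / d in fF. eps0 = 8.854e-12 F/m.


Step 1: Convert area to m^2: A = 6221e-12 m^2
Step 2: Convert gap to m: d = 5e-6 m
Step 3: C = eps0 * eps_r * A / d
C = 8.854e-12 * 7.5 * 6221e-12 / 5e-6
Step 4: Convert to fF (multiply by 1e15).
C = 82.62 fF


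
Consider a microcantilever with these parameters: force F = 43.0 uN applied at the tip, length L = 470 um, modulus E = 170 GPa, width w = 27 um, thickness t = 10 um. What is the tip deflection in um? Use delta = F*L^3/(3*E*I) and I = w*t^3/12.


Step 1: Calculate the second moment of area.
I = w * t^3 / 12 = 27 * 10^3 / 12 = 2250.0 um^4
Step 2: Convert E to consistent units (1 GPa = 1000 uN/um^2).
E = 170 GPa = 170000 uN/um^2
Step 3: Calculate tip deflection.
delta = F * L^3 / (3 * E * I)
delta = 43.0 * 470^3 / (3 * 170000 * 2250.0)
delta = 3.8905 um


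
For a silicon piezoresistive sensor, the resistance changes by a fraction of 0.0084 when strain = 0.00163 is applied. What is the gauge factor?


Step 1: Identify values.
dR/R = 0.0084, strain = 0.00163
Step 2: GF = (dR/R) / strain = 0.0084 / 0.00163
GF = 5.2


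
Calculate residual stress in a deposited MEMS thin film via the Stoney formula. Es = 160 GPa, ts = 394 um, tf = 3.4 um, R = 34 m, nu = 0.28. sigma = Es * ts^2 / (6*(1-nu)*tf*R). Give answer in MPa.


Step 1: Compute numerator: Es * ts^2 = 160 * 394^2 = 24837760 (GPa*um^2)
Step 2: Compute denominator (R in um): 6*(1-nu)*tf*R = 6*0.72*3.4*34e6 = 499392000.0 (um^2)
Step 3: sigma (GPa) = 24837760 / 499392000.0 = 4.9736e-02 GPa
Step 4: Convert to MPa (x1000): sigma = 49.7 MPa


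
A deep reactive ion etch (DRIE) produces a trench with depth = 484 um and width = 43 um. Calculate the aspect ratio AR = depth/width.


Step 1: AR = depth / width
Step 2: AR = 484 / 43
AR = 11.3


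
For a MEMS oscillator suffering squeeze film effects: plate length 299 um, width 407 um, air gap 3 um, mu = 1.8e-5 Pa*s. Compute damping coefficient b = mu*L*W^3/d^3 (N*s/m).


Step 1: Convert to SI.
L = 299e-6 m, W = 407e-6 m, d = 3e-6 m
Step 2: W^3 = (407e-6)^3 = 6.74e-11 m^3
Step 3: d^3 = (3e-6)^3 = 2.70e-17 m^3
Step 4: b = 1.8e-5 * 299e-6 * 6.74e-11 / 2.70e-17
b = 1.34e-02 N*s/m


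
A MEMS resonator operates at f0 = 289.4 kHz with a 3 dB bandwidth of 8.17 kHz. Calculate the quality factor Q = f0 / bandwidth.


Step 1: Q = f0 / bandwidth
Step 2: Q = 289.4 / 8.17
Q = 35.4


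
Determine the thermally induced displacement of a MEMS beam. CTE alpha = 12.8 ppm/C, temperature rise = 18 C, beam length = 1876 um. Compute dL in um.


Step 1: Convert CTE: alpha = 12.8 ppm/C = 12.8e-6 /C
Step 2: dL = 12.8e-6 * 18 * 1876
dL = 0.4322 um


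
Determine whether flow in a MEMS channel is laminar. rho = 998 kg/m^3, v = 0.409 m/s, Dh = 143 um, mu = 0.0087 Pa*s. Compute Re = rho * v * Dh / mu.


Step 1: Convert Dh to meters: Dh = 143e-6 m
Step 2: Re = rho * v * Dh / mu
Re = 998 * 0.409 * 143e-6 / 0.0087
Re = 6.709
Since Re = 6.709 is below ~2300, the flow is laminar.


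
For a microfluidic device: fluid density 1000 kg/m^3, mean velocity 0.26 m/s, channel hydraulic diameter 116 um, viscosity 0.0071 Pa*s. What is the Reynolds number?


Step 1: Convert Dh to meters: Dh = 116e-6 m
Step 2: Re = rho * v * Dh / mu
Re = 1000 * 0.26 * 116e-6 / 0.0071
Re = 4.248


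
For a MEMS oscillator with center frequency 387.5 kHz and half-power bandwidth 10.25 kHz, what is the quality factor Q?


Step 1: Q = f0 / bandwidth
Step 2: Q = 387.5 / 10.25
Q = 37.8


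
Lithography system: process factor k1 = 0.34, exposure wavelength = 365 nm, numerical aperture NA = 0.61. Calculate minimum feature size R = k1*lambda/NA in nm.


Step 1: Identify values: k1 = 0.34, lambda = 365 nm, NA = 0.61
Step 2: R = k1 * lambda / NA
R = 0.34 * 365 / 0.61
R = 203.4 nm


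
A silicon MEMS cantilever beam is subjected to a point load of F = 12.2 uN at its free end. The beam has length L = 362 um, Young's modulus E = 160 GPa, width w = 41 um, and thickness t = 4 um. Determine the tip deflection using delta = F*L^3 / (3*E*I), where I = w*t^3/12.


Step 1: Calculate the second moment of area.
I = w * t^3 / 12 = 41 * 4^3 / 12 = 218.6667 um^4
Step 2: Convert E to consistent units (1 GPa = 1000 uN/um^2).
E = 160 GPa = 160000 uN/um^2
Step 3: Calculate tip deflection.
delta = F * L^3 / (3 * E * I)
delta = 12.2 * 362^3 / (3 * 160000 * 218.6667)
delta = 5.5139 um


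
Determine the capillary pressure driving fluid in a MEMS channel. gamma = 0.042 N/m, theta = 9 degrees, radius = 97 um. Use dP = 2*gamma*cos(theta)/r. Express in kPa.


Step 1: cos(9 deg) = 0.9877
Step 2: Convert r to m: r = 97e-6 m
Step 3: dP = 2 * 0.042 * 0.9877 / 97e-6 = 855.3 Pa
Step 4: Convert Pa to kPa (divide by 1000).
dP = 0.86 kPa


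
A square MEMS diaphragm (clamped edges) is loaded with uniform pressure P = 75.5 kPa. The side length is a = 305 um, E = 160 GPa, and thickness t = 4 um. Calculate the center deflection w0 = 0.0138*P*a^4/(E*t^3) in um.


Step 1: Convert pressure to compatible units (E is in GPa, so P in GPa).
P = 75.5 kPa = 75.5e-6 GPa
Step 2: Compute numerator: 0.0138 * P * a^4.
a^4 = 305^4 = 8653650625
numerator = 0.0138 * 75.5e-6 * 8653650625 = 9.01624e+03
Step 3: Compute denominator: E * t^3 = 160 * 4^3 = 10240
Step 4: w0 = numerator / denominator = 9.01624e+03 / 10240 = 0.8805 um


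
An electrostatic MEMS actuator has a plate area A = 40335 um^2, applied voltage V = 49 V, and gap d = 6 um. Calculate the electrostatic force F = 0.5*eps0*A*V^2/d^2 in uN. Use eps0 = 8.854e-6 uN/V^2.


Step 1: Identify parameters.
eps0 = 8.854e-6 uN/V^2, A = 40335 um^2, V = 49 V, d = 6 um
Step 2: Compute V^2 = 49^2 = 2401
Step 3: Compute d^2 = 6^2 = 36
Step 4: F = 0.5 * 8.854e-6 * 40335 * 2401 / 36
F = 11.909 uN
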